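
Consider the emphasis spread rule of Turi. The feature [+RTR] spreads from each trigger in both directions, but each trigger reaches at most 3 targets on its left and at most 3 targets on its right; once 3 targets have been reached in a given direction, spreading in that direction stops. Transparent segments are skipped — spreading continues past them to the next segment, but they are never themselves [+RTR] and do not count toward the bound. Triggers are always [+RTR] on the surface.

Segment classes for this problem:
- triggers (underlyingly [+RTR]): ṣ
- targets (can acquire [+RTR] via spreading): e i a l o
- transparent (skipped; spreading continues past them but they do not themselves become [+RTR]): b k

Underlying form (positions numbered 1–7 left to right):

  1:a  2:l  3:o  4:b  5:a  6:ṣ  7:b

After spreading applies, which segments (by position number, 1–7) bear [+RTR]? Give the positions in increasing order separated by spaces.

2 3 5 6

From /ṣ/ at 6 rightward: 7 /b/ transparent; word edge.
From /ṣ/ at 6 leftward: 5 /a/ → [+RTR]; 4 /b/ transparent; 3 /o/ → [+RTR]; 2 /l/ → [+RTR]; bound reached.
Target with no active source: position 1 stays [-emphatic].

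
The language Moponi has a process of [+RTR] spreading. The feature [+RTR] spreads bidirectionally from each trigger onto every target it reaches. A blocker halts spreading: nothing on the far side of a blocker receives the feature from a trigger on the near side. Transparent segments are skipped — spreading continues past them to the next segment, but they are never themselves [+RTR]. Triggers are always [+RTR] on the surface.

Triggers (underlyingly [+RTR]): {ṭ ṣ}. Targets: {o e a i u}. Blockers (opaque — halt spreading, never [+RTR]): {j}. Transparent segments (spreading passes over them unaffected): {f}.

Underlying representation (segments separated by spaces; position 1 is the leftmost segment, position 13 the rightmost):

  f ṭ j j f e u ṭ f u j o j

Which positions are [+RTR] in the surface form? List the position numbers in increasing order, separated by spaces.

2 6 7 8 10

From /ṭ/ at 2 rightward: 3 /j/ blocks.
From /ṭ/ at 2 leftward: 1 /f/ transparent; word edge.
From /ṭ/ at 8 rightward: 9 /f/ transparent; 10 /u/ → [+RTR]; 11 /j/ blocks.
From /ṭ/ at 8 leftward: 7 /u/ → [+RTR]; 6 /e/ → [+RTR]; 5 /f/ transparent; 4 /j/ blocks.
Target with no active source: position 12 stays [-emphatic].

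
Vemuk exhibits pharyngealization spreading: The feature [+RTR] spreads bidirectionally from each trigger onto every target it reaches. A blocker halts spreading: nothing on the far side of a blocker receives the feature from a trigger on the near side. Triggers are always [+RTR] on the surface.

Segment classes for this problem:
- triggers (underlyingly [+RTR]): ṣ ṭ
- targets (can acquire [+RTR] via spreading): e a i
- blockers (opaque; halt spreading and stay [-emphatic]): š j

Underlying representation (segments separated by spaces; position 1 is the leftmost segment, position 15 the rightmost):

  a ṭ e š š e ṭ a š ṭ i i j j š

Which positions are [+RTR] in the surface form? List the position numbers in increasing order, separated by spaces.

1 2 3 6 7 8 10 11 12

From /ṭ/ at 2 rightward: 3 /e/ → [+RTR]; 4 /š/ blocks.
From /ṭ/ at 2 leftward: 1 /a/ → [+RTR]; word edge.
From /ṭ/ at 7 rightward: 8 /a/ → [+RTR]; 9 /š/ blocks.
From /ṭ/ at 7 leftward: 6 /e/ → [+RTR]; 5 /š/ blocks.
From /ṭ/ at 10 rightward: 11 /i/ → [+RTR]; 12 /i/ → [+RTR]; 13 /j/ blocks.
From /ṭ/ at 10 leftward: 9 /š/ blocks.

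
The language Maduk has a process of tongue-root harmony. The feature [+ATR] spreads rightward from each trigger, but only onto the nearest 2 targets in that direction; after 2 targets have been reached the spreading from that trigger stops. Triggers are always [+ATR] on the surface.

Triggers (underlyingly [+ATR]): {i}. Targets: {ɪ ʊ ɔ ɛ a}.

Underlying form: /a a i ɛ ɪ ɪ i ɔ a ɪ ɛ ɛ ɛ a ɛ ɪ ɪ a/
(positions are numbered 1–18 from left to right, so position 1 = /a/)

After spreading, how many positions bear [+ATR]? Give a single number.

6

From /i/ at 3 rightward: 4 /ɛ/ → [+ATR]; 5 /ɪ/ → [+ATR]; bound reached.
From /i/ at 7 rightward: 8 /ɔ/ → [+ATR]; 9 /a/ → [+ATR]; bound reached.
Targets with no active source: positions 1 2 6 10 11 12 13 14 15 16 17 18 stay [-ATR].
[+ATR] positions on the surface: 3 4 5 7 8 9.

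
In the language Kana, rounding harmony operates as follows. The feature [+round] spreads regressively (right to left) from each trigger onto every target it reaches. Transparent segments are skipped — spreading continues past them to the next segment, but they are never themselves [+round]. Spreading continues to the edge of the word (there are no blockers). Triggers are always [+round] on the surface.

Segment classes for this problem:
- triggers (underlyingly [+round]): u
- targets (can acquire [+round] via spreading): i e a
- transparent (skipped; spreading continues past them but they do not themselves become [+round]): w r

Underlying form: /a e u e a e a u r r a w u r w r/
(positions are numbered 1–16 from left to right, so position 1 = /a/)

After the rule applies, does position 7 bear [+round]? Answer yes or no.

yes

From /u/ at 3 leftward: 2 /e/ → [+round]; 1 /a/ → [+round]; word edge.
From /u/ at 8 leftward: 7 /a/ → [+round]; 6 /e/ → [+round]; 5 /a/ → [+round]; 4 /e/ → [+round]; 3 /u/ is itself a trigger — this domain ends here.
From /u/ at 13 leftward: 12 /w/ transparent; 11 /a/ → [+round]; 10 /r/ transparent; 9 /r/ transparent; 8 /u/ is itself a trigger — this domain ends here.
[+round] positions on the surface: 1 2 3 4 5 6 7 8 11 13.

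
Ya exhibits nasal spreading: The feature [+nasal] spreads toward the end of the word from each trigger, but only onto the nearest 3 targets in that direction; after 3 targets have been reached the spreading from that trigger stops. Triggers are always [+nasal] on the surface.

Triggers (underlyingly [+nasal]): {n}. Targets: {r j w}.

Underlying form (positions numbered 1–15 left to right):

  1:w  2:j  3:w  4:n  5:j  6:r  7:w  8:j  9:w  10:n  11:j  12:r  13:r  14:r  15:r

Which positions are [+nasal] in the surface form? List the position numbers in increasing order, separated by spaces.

4 5 6 7 10 11 12 13

From /n/ at 4 rightward: 5 /j/ → [+nasal]; 6 /r/ → [+nasal]; 7 /w/ → [+nasal]; bound reached.
From /n/ at 10 rightward: 11 /j/ → [+nasal]; 12 /r/ → [+nasal]; 13 /r/ → [+nasal]; bound reached.
Targets with no active source: positions 1 2 3 8 9 14 15 stay [-nasal].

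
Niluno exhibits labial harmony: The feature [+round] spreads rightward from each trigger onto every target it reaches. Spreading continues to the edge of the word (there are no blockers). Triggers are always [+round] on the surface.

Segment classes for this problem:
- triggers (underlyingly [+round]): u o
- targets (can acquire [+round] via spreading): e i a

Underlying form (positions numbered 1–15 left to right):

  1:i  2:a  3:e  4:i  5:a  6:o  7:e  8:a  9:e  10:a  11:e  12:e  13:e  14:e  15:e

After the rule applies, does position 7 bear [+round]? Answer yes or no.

From /o/ at 6 rightward: 7 /e/ → [+round]; 8 /a/ → [+round]; 9 /e/ → [+round]; 10 /a/ → [+round]; 11 /e/ → [+round]; 12 /e/ → [+round]; 13 /e/ → [+round]; 14 /e/ → [+round]; 15 /e/ → [+round]; word edge.
Targets with no active source: positions 1 2 3 4 5 stay [-round].
[+round] positions on the surface: 6 7 8 9 10 11 12 13 14 15.

yes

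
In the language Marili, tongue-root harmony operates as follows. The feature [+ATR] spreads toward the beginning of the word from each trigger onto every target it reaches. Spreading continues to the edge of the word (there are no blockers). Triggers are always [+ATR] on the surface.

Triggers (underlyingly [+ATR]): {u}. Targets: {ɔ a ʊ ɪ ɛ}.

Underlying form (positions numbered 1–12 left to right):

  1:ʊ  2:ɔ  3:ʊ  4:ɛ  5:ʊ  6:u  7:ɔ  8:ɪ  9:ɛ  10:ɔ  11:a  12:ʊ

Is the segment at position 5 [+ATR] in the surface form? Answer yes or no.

From /u/ at 6 leftward: 5 /ʊ/ → [+ATR]; 4 /ɛ/ → [+ATR]; 3 /ʊ/ → [+ATR]; 2 /ɔ/ → [+ATR]; 1 /ʊ/ → [+ATR]; word edge.
Targets with no active source: positions 7 8 9 10 11 12 stay [-ATR].
[+ATR] positions on the surface: 1 2 3 4 5 6.

yes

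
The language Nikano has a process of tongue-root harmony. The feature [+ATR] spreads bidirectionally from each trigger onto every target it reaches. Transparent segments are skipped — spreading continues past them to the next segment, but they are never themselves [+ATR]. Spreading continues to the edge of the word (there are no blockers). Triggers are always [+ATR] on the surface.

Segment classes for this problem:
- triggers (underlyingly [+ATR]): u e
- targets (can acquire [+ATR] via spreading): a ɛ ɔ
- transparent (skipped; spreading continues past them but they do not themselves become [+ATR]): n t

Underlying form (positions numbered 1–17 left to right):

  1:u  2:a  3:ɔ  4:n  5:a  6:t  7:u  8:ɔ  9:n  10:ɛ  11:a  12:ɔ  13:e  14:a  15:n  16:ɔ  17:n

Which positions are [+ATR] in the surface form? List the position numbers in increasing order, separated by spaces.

From /u/ at 1 rightward: 2 /a/ → [+ATR]; 3 /ɔ/ → [+ATR]; 4 /n/ transparent; 5 /a/ → [+ATR]; 6 /t/ transparent; 7 /u/ is itself a trigger — this domain ends here.
From /u/ at 1 leftward: word edge.
From /u/ at 7 rightward: 8 /ɔ/ → [+ATR]; 9 /n/ transparent; 10 /ɛ/ → [+ATR]; 11 /a/ → [+ATR]; 12 /ɔ/ → [+ATR]; 13 /e/ is itself a trigger — this domain ends here.
From /u/ at 7 leftward: 6 /t/ transparent; 5 /a/ → [+ATR]; 4 /n/ transparent; 3 /ɔ/ → [+ATR]; 2 /a/ → [+ATR]; 1 /u/ is itself a trigger — this domain ends here.
From /e/ at 13 rightward: 14 /a/ → [+ATR]; 15 /n/ transparent; 16 /ɔ/ → [+ATR]; 17 /n/ transparent; word edge.
From /e/ at 13 leftward: 12 /ɔ/ → [+ATR]; 11 /a/ → [+ATR]; 10 /ɛ/ → [+ATR]; 9 /n/ transparent; 8 /ɔ/ → [+ATR]; 7 /u/ is itself a trigger — this domain ends here.

1 2 3 5 7 8 10 11 12 13 14 16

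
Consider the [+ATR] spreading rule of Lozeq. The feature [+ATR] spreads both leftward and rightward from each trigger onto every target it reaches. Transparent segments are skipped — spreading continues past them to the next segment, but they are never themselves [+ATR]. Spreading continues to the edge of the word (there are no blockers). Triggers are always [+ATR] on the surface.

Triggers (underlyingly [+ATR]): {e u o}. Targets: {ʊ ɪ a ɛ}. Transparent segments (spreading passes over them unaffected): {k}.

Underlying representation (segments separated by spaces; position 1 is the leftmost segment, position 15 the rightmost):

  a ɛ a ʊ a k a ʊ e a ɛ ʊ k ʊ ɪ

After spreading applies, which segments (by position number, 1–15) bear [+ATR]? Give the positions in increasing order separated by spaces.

1 2 3 4 5 7 8 9 10 11 12 14 15

From /e/ at 9 rightward: 10 /a/ → [+ATR]; 11 /ɛ/ → [+ATR]; 12 /ʊ/ → [+ATR]; 13 /k/ transparent; 14 /ʊ/ → [+ATR]; 15 /ɪ/ → [+ATR]; word edge.
From /e/ at 9 leftward: 8 /ʊ/ → [+ATR]; 7 /a/ → [+ATR]; 6 /k/ transparent; 5 /a/ → [+ATR]; 4 /ʊ/ → [+ATR]; 3 /a/ → [+ATR]; 2 /ɛ/ → [+ATR]; 1 /a/ → [+ATR]; word edge.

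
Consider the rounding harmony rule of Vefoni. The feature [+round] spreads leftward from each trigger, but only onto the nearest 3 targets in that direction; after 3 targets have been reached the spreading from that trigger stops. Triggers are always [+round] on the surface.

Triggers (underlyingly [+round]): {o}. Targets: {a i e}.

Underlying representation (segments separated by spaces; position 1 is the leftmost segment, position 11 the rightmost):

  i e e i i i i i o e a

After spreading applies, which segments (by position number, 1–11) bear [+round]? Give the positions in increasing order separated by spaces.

6 7 8 9

From /o/ at 9 leftward: 8 /i/ → [+round]; 7 /i/ → [+round]; 6 /i/ → [+round]; bound reached.
Targets with no active source: positions 1 2 3 4 5 10 11 stay [-round].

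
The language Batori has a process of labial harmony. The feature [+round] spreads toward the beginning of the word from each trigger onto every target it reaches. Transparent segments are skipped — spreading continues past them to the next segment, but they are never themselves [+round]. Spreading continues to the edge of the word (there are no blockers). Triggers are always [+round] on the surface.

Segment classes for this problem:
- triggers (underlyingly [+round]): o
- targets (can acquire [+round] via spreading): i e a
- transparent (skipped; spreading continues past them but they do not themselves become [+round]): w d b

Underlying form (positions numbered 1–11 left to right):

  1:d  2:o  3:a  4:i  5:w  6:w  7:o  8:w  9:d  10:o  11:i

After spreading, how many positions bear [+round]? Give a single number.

5

From /o/ at 2 leftward: 1 /d/ transparent; word edge.
From /o/ at 7 leftward: 6 /w/ transparent; 5 /w/ transparent; 4 /i/ → [+round]; 3 /a/ → [+round]; 2 /o/ is itself a trigger — this domain ends here.
From /o/ at 10 leftward: 9 /d/ transparent; 8 /w/ transparent; 7 /o/ is itself a trigger — this domain ends here.
Target with no active source: position 11 stays [-round].
[+round] positions on the surface: 2 3 4 7 10.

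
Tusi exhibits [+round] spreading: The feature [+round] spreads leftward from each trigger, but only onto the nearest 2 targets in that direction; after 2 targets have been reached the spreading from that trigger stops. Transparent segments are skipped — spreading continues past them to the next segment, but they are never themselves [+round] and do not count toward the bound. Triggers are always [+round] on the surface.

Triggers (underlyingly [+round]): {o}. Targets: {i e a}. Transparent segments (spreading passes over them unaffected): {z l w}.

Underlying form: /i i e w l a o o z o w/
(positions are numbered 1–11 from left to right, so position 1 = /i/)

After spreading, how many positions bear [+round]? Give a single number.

From /o/ at 7 leftward: 6 /a/ → [+round]; 5 /l/ transparent; 4 /w/ transparent; 3 /e/ → [+round]; bound reached.
From /o/ at 8 leftward: 7 /o/ is itself a trigger — this domain ends here.
From /o/ at 10 leftward: 9 /z/ transparent; 8 /o/ is itself a trigger — this domain ends here.
Targets with no active source: positions 1 2 stay [-round].
[+round] positions on the surface: 3 6 7 8 10.

5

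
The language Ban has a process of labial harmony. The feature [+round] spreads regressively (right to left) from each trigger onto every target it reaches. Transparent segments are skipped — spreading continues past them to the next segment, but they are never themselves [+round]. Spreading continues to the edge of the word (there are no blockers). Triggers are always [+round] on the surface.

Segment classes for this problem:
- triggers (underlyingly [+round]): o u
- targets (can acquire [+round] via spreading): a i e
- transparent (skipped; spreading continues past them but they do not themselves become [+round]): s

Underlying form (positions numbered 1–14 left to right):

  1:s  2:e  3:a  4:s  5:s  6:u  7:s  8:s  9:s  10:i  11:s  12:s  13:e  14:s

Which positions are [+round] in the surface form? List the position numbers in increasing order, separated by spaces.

2 3 6

From /u/ at 6 leftward: 5 /s/ transparent; 4 /s/ transparent; 3 /a/ → [+round]; 2 /e/ → [+round]; 1 /s/ transparent; word edge.
Targets with no active source: positions 10 13 stay [-round].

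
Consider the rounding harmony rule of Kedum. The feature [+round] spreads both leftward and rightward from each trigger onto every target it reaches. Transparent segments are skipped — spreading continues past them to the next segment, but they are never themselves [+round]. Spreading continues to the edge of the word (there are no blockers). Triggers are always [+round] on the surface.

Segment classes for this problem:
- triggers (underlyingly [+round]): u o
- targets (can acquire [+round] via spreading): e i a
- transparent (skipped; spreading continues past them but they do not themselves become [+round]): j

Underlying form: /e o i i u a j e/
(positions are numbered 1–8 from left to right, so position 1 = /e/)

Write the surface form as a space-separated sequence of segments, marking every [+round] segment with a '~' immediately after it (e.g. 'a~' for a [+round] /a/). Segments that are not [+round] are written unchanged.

e~ o~ i~ i~ u~ a~ j e~

From /o/ at 2 rightward: 3 /i/ → [+round]; 4 /i/ → [+round]; 5 /u/ is itself a trigger — this domain ends here.
From /o/ at 2 leftward: 1 /e/ → [+round]; word edge.
From /u/ at 5 rightward: 6 /a/ → [+round]; 7 /j/ transparent; 8 /e/ → [+round]; word edge.
From /u/ at 5 leftward: 4 /i/ → [+round]; 3 /i/ → [+round]; 2 /o/ is itself a trigger — this domain ends here.
[+round] positions on the surface: 1 2 3 4 5 6 8.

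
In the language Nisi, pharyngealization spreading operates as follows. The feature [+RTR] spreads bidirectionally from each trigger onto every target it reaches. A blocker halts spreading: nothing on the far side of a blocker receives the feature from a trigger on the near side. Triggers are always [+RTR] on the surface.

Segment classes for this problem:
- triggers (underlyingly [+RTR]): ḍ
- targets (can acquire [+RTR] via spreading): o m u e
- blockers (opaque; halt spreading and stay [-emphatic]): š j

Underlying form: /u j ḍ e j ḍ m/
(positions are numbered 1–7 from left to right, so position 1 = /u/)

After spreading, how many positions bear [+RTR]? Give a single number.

From /ḍ/ at 3 rightward: 4 /e/ → [+RTR]; 5 /j/ blocks.
From /ḍ/ at 3 leftward: 2 /j/ blocks.
From /ḍ/ at 6 rightward: 7 /m/ → [+RTR]; word edge.
From /ḍ/ at 6 leftward: 5 /j/ blocks.
Target with no active source: position 1 stays [-emphatic].
[+RTR] positions on the surface: 3 4 6 7.

4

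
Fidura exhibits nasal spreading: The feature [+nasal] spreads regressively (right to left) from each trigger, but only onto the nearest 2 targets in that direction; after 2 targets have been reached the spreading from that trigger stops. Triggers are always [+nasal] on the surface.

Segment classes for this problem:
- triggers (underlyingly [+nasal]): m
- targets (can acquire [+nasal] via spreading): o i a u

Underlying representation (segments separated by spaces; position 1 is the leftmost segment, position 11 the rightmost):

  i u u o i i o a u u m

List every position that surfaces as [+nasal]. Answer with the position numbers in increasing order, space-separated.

From /m/ at 11 leftward: 10 /u/ → [+nasal]; 9 /u/ → [+nasal]; bound reached.
Targets with no active source: positions 1 2 3 4 5 6 7 8 stay [-nasal].

9 10 11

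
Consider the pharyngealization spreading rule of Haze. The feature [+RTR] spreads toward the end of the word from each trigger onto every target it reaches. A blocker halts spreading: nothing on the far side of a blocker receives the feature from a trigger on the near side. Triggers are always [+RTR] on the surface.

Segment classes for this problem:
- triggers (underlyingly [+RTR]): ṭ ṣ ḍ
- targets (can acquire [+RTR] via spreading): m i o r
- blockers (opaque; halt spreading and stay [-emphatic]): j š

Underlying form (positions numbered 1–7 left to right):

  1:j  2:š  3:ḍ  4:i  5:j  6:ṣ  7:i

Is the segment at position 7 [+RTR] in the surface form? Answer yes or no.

yes

From /ḍ/ at 3 rightward: 4 /i/ → [+RTR]; 5 /j/ blocks.
From /ṣ/ at 6 rightward: 7 /i/ → [+RTR]; word edge.
[+RTR] positions on the surface: 3 4 6 7.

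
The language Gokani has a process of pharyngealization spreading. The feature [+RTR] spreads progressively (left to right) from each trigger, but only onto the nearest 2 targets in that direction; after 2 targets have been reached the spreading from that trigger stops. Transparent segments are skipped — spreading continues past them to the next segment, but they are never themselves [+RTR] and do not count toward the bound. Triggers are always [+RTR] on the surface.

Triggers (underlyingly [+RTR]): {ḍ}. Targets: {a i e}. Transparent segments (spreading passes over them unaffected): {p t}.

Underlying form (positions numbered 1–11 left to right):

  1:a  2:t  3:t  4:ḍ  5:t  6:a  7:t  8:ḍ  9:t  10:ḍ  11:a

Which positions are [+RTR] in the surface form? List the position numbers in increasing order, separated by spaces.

From /ḍ/ at 4 rightward: 5 /t/ transparent; 6 /a/ → [+RTR]; 7 /t/ transparent; 8 /ḍ/ is itself a trigger — this domain ends here.
From /ḍ/ at 8 rightward: 9 /t/ transparent; 10 /ḍ/ is itself a trigger — this domain ends here.
From /ḍ/ at 10 rightward: 11 /a/ → [+RTR]; word edge.
Target with no active source: position 1 stays [-emphatic].

4 6 8 10 11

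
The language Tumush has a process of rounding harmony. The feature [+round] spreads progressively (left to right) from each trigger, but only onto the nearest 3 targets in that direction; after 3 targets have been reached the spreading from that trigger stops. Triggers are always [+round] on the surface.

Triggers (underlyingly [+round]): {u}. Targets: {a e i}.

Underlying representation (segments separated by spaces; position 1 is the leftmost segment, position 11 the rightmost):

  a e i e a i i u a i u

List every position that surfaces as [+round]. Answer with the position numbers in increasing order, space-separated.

8 9 10 11

From /u/ at 8 rightward: 9 /a/ → [+round]; 10 /i/ → [+round]; 11 /u/ is itself a trigger — this domain ends here.
From /u/ at 11 rightward: word edge.
Targets with no active source: positions 1 2 3 4 5 6 7 stay [-round].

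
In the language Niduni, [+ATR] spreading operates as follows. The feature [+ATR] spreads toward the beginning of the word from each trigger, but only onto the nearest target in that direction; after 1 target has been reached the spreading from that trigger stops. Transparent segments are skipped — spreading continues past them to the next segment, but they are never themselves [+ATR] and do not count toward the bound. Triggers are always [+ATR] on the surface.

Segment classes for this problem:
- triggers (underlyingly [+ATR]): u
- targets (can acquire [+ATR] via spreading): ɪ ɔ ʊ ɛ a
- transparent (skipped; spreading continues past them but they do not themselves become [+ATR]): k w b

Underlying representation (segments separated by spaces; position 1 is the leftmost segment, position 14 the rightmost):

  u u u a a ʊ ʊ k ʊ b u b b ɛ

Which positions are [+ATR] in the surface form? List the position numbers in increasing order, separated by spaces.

From /u/ at 1 leftward: word edge.
From /u/ at 2 leftward: 1 /u/ is itself a trigger — this domain ends here.
From /u/ at 3 leftward: 2 /u/ is itself a trigger — this domain ends here.
From /u/ at 11 leftward: 10 /b/ transparent; 9 /ʊ/ → [+ATR]; bound reached.
Targets with no active source: positions 4 5 6 7 14 stay [-ATR].

1 2 3 9 11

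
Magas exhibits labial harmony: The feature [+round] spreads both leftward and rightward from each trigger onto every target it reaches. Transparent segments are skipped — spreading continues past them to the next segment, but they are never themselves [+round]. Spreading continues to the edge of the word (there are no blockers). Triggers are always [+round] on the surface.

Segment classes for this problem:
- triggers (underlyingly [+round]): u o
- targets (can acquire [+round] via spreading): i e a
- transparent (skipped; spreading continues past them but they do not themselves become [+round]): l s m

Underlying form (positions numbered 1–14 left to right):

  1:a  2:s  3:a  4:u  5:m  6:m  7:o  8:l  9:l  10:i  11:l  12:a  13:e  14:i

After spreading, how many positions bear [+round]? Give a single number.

8

From /u/ at 4 rightward: 5 /m/ transparent; 6 /m/ transparent; 7 /o/ is itself a trigger — this domain ends here.
From /u/ at 4 leftward: 3 /a/ → [+round]; 2 /s/ transparent; 1 /a/ → [+round]; word edge.
From /o/ at 7 rightward: 8 /l/ transparent; 9 /l/ transparent; 10 /i/ → [+round]; 11 /l/ transparent; 12 /a/ → [+round]; 13 /e/ → [+round]; 14 /i/ → [+round]; word edge.
From /o/ at 7 leftward: 6 /m/ transparent; 5 /m/ transparent; 4 /u/ is itself a trigger — this domain ends here.
[+round] positions on the surface: 1 3 4 7 10 12 13 14.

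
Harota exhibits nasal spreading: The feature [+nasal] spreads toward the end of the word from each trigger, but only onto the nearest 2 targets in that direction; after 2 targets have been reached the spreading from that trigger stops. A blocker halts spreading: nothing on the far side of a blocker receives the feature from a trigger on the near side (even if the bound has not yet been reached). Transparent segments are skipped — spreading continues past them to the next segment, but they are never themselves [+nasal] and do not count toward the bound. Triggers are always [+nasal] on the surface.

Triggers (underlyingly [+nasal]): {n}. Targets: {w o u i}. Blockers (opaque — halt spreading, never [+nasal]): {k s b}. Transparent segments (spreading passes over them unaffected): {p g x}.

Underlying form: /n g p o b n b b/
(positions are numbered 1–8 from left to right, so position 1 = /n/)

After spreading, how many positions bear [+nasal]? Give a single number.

From /n/ at 1 rightward: 2 /g/ transparent; 3 /p/ transparent; 4 /o/ → [+nasal]; 5 /b/ blocks.
From /n/ at 6 rightward: 7 /b/ blocks.
[+nasal] positions on the surface: 1 4 6.

3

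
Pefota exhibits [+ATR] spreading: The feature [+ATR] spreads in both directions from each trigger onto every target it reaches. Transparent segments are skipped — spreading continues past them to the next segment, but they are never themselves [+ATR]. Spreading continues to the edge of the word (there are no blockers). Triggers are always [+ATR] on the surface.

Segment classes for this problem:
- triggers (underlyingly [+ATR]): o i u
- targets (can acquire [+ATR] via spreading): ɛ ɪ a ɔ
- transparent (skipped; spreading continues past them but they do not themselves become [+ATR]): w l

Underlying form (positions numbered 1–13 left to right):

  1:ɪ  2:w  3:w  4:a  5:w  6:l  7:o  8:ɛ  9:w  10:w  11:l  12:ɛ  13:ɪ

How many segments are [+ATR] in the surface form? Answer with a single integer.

From /o/ at 7 rightward: 8 /ɛ/ → [+ATR]; 9 /w/ transparent; 10 /w/ transparent; 11 /l/ transparent; 12 /ɛ/ → [+ATR]; 13 /ɪ/ → [+ATR]; word edge.
From /o/ at 7 leftward: 6 /l/ transparent; 5 /w/ transparent; 4 /a/ → [+ATR]; 3 /w/ transparent; 2 /w/ transparent; 1 /ɪ/ → [+ATR]; word edge.
[+ATR] positions on the surface: 1 4 7 8 12 13.

6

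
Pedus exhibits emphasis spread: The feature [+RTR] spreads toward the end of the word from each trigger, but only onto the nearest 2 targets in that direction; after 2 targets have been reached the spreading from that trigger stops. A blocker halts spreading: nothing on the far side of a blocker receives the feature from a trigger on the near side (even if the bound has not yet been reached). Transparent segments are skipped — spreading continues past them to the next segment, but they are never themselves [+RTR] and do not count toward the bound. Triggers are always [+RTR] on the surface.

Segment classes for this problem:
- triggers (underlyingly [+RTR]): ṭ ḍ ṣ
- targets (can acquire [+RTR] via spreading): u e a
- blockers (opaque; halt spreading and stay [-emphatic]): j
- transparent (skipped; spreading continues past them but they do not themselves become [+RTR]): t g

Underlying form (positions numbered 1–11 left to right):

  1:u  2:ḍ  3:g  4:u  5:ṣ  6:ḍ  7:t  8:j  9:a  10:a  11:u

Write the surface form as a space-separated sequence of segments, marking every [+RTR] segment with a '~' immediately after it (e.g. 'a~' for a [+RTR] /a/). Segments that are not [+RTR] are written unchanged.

From /ḍ/ at 2 rightward: 3 /g/ transparent; 4 /u/ → [+RTR]; 5 /ṣ/ is itself a trigger — this domain ends here.
From /ṣ/ at 5 rightward: 6 /ḍ/ is itself a trigger — this domain ends here.
From /ḍ/ at 6 rightward: 7 /t/ transparent; 8 /j/ blocks.
Targets with no active source: positions 1 9 10 11 stay [-emphatic].
[+RTR] positions on the surface: 2 4 5 6.

u ḍ~ g u~ ṣ~ ḍ~ t j a a u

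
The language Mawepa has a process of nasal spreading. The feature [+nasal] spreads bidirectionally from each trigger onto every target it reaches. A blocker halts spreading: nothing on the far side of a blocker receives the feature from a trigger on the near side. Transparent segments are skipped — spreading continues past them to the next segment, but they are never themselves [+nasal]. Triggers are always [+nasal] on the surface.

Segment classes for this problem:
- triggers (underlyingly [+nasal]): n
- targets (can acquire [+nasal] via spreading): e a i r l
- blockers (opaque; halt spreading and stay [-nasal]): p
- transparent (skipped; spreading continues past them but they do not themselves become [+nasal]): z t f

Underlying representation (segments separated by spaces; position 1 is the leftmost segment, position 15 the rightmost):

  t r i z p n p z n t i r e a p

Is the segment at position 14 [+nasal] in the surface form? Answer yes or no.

yes

From /n/ at 6 rightward: 7 /p/ blocks.
From /n/ at 6 leftward: 5 /p/ blocks.
From /n/ at 9 rightward: 10 /t/ transparent; 11 /i/ → [+nasal]; 12 /r/ → [+nasal]; 13 /e/ → [+nasal]; 14 /a/ → [+nasal]; 15 /p/ blocks.
From /n/ at 9 leftward: 8 /z/ transparent; 7 /p/ blocks.
Targets with no active source: positions 2 3 stay [-nasal].
[+nasal] positions on the surface: 6 9 11 12 13 14.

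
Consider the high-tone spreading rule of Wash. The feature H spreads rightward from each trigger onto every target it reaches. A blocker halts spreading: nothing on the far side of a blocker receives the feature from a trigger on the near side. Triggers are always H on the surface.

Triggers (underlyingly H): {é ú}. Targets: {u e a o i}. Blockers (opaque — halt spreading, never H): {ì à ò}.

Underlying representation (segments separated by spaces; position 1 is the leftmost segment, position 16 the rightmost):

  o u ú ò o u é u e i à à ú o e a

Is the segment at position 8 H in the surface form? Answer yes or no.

From /ú/ at 3 rightward: 4 /ò/ blocks.
From /é/ at 7 rightward: 8 /u/ → H; 9 /e/ → H; 10 /i/ → H; 11 /à/ blocks.
From /ú/ at 13 rightward: 14 /o/ → H; 15 /e/ → H; 16 /a/ → H; word edge.
Targets with no active source: positions 1 2 5 6 stay [-high tone].
H positions on the surface: 3 7 8 9 10 13 14 15 16.

yes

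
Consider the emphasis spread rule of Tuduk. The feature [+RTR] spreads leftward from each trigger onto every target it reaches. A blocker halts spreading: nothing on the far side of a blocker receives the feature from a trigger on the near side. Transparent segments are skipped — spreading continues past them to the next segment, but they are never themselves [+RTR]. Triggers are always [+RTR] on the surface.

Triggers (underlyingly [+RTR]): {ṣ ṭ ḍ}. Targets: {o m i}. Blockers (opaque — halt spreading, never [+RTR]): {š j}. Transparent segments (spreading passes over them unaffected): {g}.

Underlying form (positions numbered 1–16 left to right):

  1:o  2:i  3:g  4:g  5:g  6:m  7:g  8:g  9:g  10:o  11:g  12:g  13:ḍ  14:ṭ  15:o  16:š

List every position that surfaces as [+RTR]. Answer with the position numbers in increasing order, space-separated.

From /ḍ/ at 13 leftward: 12 /g/ transparent; 11 /g/ transparent; 10 /o/ → [+RTR]; 9 /g/ transparent; 8 /g/ transparent; 7 /g/ transparent; 6 /m/ → [+RTR]; 5 /g/ transparent; 4 /g/ transparent; 3 /g/ transparent; 2 /i/ → [+RTR]; 1 /o/ → [+RTR]; word edge.
From /ṭ/ at 14 leftward: 13 /ḍ/ is itself a trigger — this domain ends here.
Target with no active source: position 15 stays [-emphatic].

1 2 6 10 13 14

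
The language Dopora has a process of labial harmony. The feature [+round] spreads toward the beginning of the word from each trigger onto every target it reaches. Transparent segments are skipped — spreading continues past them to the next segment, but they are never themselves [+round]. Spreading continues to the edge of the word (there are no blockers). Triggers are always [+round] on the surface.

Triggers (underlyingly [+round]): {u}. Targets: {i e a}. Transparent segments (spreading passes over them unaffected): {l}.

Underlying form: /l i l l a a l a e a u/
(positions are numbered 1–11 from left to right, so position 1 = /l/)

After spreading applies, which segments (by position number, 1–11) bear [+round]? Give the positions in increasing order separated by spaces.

2 5 6 8 9 10 11

From /u/ at 11 leftward: 10 /a/ → [+round]; 9 /e/ → [+round]; 8 /a/ → [+round]; 7 /l/ transparent; 6 /a/ → [+round]; 5 /a/ → [+round]; 4 /l/ transparent; 3 /l/ transparent; 2 /i/ → [+round]; 1 /l/ transparent; word edge.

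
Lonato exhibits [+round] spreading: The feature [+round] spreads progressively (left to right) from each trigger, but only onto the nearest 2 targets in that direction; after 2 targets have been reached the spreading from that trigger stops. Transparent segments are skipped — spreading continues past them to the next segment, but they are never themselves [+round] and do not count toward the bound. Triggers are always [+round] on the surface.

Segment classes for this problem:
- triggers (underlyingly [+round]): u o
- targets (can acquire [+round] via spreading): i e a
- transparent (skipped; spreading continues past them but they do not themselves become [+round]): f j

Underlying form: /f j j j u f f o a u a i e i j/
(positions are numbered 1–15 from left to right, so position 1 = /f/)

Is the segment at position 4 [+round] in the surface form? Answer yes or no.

no

From /u/ at 5 rightward: 6 /f/ transparent; 7 /f/ transparent; 8 /o/ is itself a trigger — this domain ends here.
From /o/ at 8 rightward: 9 /a/ → [+round]; 10 /u/ is itself a trigger — this domain ends here.
From /u/ at 10 rightward: 11 /a/ → [+round]; 12 /i/ → [+round]; bound reached.
Targets with no active source: positions 13 14 stay [-round].
[+round] positions on the surface: 5 8 9 10 11 12.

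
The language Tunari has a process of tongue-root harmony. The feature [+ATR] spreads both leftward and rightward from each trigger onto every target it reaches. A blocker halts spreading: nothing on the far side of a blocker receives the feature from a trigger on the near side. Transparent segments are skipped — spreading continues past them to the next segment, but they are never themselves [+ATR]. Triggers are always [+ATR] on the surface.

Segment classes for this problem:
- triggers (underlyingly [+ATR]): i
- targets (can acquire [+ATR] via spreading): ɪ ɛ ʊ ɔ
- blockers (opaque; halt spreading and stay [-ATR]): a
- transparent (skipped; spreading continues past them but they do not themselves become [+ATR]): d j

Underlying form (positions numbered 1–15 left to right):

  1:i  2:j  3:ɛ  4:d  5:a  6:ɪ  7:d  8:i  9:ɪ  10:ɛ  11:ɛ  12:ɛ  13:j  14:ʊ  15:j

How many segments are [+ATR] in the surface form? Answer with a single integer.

From /i/ at 1 rightward: 2 /j/ transparent; 3 /ɛ/ → [+ATR]; 4 /d/ transparent; 5 /a/ blocks.
From /i/ at 1 leftward: word edge.
From /i/ at 8 rightward: 9 /ɪ/ → [+ATR]; 10 /ɛ/ → [+ATR]; 11 /ɛ/ → [+ATR]; 12 /ɛ/ → [+ATR]; 13 /j/ transparent; 14 /ʊ/ → [+ATR]; 15 /j/ transparent; word edge.
From /i/ at 8 leftward: 7 /d/ transparent; 6 /ɪ/ → [+ATR]; 5 /a/ blocks.
[+ATR] positions on the surface: 1 3 6 8 9 10 11 12 14.

9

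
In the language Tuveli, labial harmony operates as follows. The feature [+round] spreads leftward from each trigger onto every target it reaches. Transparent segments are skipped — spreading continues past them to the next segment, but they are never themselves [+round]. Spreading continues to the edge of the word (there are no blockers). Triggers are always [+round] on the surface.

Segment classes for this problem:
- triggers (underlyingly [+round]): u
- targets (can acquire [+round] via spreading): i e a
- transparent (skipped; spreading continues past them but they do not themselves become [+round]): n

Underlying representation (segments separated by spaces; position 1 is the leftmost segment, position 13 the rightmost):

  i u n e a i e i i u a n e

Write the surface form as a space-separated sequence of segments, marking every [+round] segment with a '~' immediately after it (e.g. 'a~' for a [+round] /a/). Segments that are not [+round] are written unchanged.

i~ u~ n e~ a~ i~ e~ i~ i~ u~ a n e

From /u/ at 2 leftward: 1 /i/ → [+round]; word edge.
From /u/ at 10 leftward: 9 /i/ → [+round]; 8 /i/ → [+round]; 7 /e/ → [+round]; 6 /i/ → [+round]; 5 /a/ → [+round]; 4 /e/ → [+round]; 3 /n/ transparent; 2 /u/ is itself a trigger — this domain ends here.
Targets with no active source: positions 11 13 stay [-round].
[+round] positions on the surface: 1 2 4 5 6 7 8 9 10.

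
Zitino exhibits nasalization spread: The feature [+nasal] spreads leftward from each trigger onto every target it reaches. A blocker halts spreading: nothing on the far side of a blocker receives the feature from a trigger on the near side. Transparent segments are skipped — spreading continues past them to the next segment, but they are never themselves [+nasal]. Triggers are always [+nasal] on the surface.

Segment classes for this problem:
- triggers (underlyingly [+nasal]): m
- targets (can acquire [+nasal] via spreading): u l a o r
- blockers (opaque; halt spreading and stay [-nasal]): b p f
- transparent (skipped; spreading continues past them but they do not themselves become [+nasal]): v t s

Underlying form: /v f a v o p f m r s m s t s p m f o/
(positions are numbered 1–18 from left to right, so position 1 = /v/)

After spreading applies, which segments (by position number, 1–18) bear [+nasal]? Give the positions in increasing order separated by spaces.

8 9 11 16

From /m/ at 8 leftward: 7 /f/ blocks.
From /m/ at 11 leftward: 10 /s/ transparent; 9 /r/ → [+nasal]; 8 /m/ is itself a trigger — this domain ends here.
From /m/ at 16 leftward: 15 /p/ blocks.
Targets with no active source: positions 3 5 18 stay [-nasal].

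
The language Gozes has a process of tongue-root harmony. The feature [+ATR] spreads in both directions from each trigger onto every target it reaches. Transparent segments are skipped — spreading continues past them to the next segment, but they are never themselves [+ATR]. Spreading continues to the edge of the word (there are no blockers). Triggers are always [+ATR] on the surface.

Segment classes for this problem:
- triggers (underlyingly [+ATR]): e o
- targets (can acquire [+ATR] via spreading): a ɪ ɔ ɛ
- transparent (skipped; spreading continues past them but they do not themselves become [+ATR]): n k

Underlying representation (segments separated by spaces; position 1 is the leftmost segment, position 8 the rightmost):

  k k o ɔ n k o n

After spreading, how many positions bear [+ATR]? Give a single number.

From /o/ at 3 rightward: 4 /ɔ/ → [+ATR]; 5 /n/ transparent; 6 /k/ transparent; 7 /o/ is itself a trigger — this domain ends here.
From /o/ at 3 leftward: 2 /k/ transparent; 1 /k/ transparent; word edge.
From /o/ at 7 rightward: 8 /n/ transparent; word edge.
From /o/ at 7 leftward: 6 /k/ transparent; 5 /n/ transparent; 4 /ɔ/ → [+ATR]; 3 /o/ is itself a trigger — this domain ends here.
[+ATR] positions on the surface: 3 4 7.

3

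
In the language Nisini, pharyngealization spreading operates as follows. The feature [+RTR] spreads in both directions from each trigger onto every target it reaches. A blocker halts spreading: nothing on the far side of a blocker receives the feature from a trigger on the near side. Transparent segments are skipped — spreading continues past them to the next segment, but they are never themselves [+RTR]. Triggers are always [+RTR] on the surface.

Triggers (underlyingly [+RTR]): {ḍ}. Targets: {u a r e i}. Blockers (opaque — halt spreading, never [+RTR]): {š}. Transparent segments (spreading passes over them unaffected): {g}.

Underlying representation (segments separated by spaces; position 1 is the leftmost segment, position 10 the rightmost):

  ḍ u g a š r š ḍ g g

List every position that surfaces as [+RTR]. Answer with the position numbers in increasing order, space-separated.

1 2 4 8

From /ḍ/ at 1 rightward: 2 /u/ → [+RTR]; 3 /g/ transparent; 4 /a/ → [+RTR]; 5 /š/ blocks.
From /ḍ/ at 1 leftward: word edge.
From /ḍ/ at 8 rightward: 9 /g/ transparent; 10 /g/ transparent; word edge.
From /ḍ/ at 8 leftward: 7 /š/ blocks.
Target with no active source: position 6 stays [-emphatic].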